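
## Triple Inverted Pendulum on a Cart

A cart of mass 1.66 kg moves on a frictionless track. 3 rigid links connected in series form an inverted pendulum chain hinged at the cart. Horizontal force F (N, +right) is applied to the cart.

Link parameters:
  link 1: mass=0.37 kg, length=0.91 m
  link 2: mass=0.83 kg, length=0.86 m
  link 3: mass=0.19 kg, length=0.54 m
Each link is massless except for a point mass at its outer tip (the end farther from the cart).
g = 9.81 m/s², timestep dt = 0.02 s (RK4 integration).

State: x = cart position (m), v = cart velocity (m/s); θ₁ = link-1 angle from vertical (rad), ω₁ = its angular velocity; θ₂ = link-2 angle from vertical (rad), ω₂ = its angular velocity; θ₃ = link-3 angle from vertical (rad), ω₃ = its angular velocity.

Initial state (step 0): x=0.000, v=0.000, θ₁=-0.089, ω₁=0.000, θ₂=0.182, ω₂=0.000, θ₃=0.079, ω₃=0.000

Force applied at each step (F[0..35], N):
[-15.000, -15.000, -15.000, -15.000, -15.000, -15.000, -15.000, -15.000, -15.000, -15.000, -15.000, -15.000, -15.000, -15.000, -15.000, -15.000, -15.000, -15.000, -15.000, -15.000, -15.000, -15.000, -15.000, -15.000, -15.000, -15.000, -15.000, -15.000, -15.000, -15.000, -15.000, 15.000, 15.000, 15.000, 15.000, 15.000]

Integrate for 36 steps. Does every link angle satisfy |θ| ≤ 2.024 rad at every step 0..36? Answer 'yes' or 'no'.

apply F[0]=-15.000 → step 1: x=-0.002, v=-0.168, θ₁=-0.089, ω₁=0.027, θ₂=0.184, ω₂=0.210, θ₃=0.079, ω₃=-0.040
apply F[1]=-15.000 → step 2: x=-0.007, v=-0.336, θ₁=-0.088, ω₁=0.055, θ₂=0.190, ω₂=0.420, θ₃=0.077, ω₃=-0.081
apply F[2]=-15.000 → step 3: x=-0.015, v=-0.504, θ₁=-0.087, ω₁=0.084, θ₂=0.201, ω₂=0.632, θ₃=0.075, ω₃=-0.124
apply F[3]=-15.000 → step 4: x=-0.027, v=-0.673, θ₁=-0.085, ω₁=0.115, θ₂=0.216, ω₂=0.846, θ₃=0.072, ω₃=-0.172
apply F[4]=-15.000 → step 5: x=-0.042, v=-0.843, θ₁=-0.082, ω₁=0.149, θ₂=0.235, ω₂=1.061, θ₃=0.068, ω₃=-0.223
apply F[5]=-15.000 → step 6: x=-0.061, v=-1.013, θ₁=-0.079, ω₁=0.188, θ₂=0.258, ω₂=1.276, θ₃=0.063, ω₃=-0.277
apply F[6]=-15.000 → step 7: x=-0.083, v=-1.185, θ₁=-0.074, ω₁=0.234, θ₂=0.286, ω₂=1.490, θ₃=0.057, ω₃=-0.335
apply F[7]=-15.000 → step 8: x=-0.108, v=-1.358, θ₁=-0.069, ω₁=0.289, θ₂=0.318, ω₂=1.702, θ₃=0.050, ω₃=-0.395
apply F[8]=-15.000 → step 9: x=-0.137, v=-1.532, θ₁=-0.063, ω₁=0.357, θ₂=0.354, ω₂=1.908, θ₃=0.042, ω₃=-0.455
apply F[9]=-15.000 → step 10: x=-0.169, v=-1.708, θ₁=-0.055, ω₁=0.440, θ₂=0.394, ω₂=2.106, θ₃=0.032, ω₃=-0.512
apply F[10]=-15.000 → step 11: x=-0.205, v=-1.885, θ₁=-0.045, ω₁=0.542, θ₂=0.438, ω₂=2.293, θ₃=0.021, ω₃=-0.564
apply F[11]=-15.000 → step 12: x=-0.245, v=-2.063, θ₁=-0.033, ω₁=0.665, θ₂=0.486, ω₂=2.466, θ₃=0.009, ω₃=-0.607
apply F[12]=-15.000 → step 13: x=-0.288, v=-2.242, θ₁=-0.018, ω₁=0.811, θ₂=0.537, ω₂=2.624, θ₃=-0.003, ω₃=-0.639
apply F[13]=-15.000 → step 14: x=-0.334, v=-2.422, θ₁=-0.000, ω₁=0.982, θ₂=0.590, ω₂=2.762, θ₃=-0.016, ω₃=-0.658
apply F[14]=-15.000 → step 15: x=-0.385, v=-2.603, θ₁=0.021, ω₁=1.180, θ₂=0.647, ω₂=2.880, θ₃=-0.029, ω₃=-0.661
apply F[15]=-15.000 → step 16: x=-0.439, v=-2.785, θ₁=0.047, ω₁=1.404, θ₂=0.705, ω₂=2.975, θ₃=-0.042, ω₃=-0.646
apply F[16]=-15.000 → step 17: x=-0.496, v=-2.967, θ₁=0.078, ω₁=1.657, θ₂=0.766, ω₂=3.042, θ₃=-0.055, ω₃=-0.613
apply F[17]=-15.000 → step 18: x=-0.557, v=-3.149, θ₁=0.114, ω₁=1.937, θ₂=0.827, ω₂=3.077, θ₃=-0.067, ω₃=-0.559
apply F[18]=-15.000 → step 19: x=-0.622, v=-3.330, θ₁=0.155, ω₁=2.244, θ₂=0.889, ω₂=3.077, θ₃=-0.077, ω₃=-0.485
apply F[19]=-15.000 → step 20: x=-0.690, v=-3.509, θ₁=0.203, ω₁=2.577, θ₂=0.950, ω₂=3.035, θ₃=-0.086, ω₃=-0.390
apply F[20]=-15.000 → step 21: x=-0.762, v=-3.684, θ₁=0.259, ω₁=2.936, θ₂=1.010, ω₂=2.944, θ₃=-0.093, ω₃=-0.272
apply F[21]=-15.000 → step 22: x=-0.838, v=-3.853, θ₁=0.321, ω₁=3.318, θ₂=1.067, ω₂=2.796, θ₃=-0.097, ω₃=-0.130
apply F[22]=-15.000 → step 23: x=-0.916, v=-4.014, θ₁=0.391, ω₁=3.722, θ₂=1.121, ω₂=2.584, θ₃=-0.098, ω₃=0.040
apply F[23]=-15.000 → step 24: x=-0.998, v=-4.161, θ₁=0.470, ω₁=4.148, θ₂=1.170, ω₂=2.300, θ₃=-0.095, ω₃=0.245
apply F[24]=-15.000 → step 25: x=-1.083, v=-4.288, θ₁=0.557, ω₁=4.594, θ₂=1.212, ω₂=1.937, θ₃=-0.088, ω₃=0.497
apply F[25]=-15.000 → step 26: x=-1.170, v=-4.387, θ₁=0.654, ω₁=5.062, θ₂=1.247, ω₂=1.491, θ₃=-0.075, ω₃=0.813
apply F[26]=-15.000 → step 27: x=-1.258, v=-4.446, θ₁=0.760, ω₁=5.548, θ₂=1.272, ω₂=0.965, θ₃=-0.054, ω₃=1.225
apply F[27]=-15.000 → step 28: x=-1.347, v=-4.449, θ₁=0.876, ω₁=6.042, θ₂=1.285, ω₂=0.380, θ₃=-0.025, ω₃=1.774
apply F[28]=-15.000 → step 29: x=-1.435, v=-4.376, θ₁=1.002, ω₁=6.513, θ₂=1.287, ω₂=-0.211, θ₃=0.018, ω₃=2.507
apply F[29]=-15.000 → step 30: x=-1.521, v=-4.213, θ₁=1.136, ω₁=6.894, θ₂=1.277, ω₂=-0.697, θ₃=0.077, ω₃=3.444
apply F[30]=-15.000 → step 31: x=-1.603, v=-3.973, θ₁=1.276, ω₁=7.099, θ₂=1.261, ω₂=-0.929, θ₃=0.156, ω₃=4.519
apply F[31]=+15.000 → step 32: x=-1.678, v=-3.488, θ₁=1.418, ω₁=7.086, θ₂=1.242, ω₂=-0.864, θ₃=0.254, ω₃=5.237
apply F[32]=+15.000 → step 33: x=-1.743, v=-3.014, θ₁=1.559, ω₁=7.001, θ₂=1.227, ω₂=-0.580, θ₃=0.365, ω₃=5.854
apply F[33]=+15.000 → step 34: x=-1.799, v=-2.567, θ₁=1.698, ω₁=6.889, θ₂=1.220, ω₂=-0.134, θ₃=0.487, ω₃=6.341
apply F[34]=+15.000 → step 35: x=-1.846, v=-2.148, θ₁=1.835, ω₁=6.782, θ₂=1.223, ω₂=0.427, θ₃=0.618, ω₃=6.708
apply F[35]=+15.000 → step 36: x=-1.885, v=-1.753, θ₁=1.969, ω₁=6.689, θ₂=1.238, ω₂=1.079, θ₃=0.755, ω₃=6.981
Max |angle| over trajectory = 1.969 rad; bound = 2.024 → within bound.

Answer: yes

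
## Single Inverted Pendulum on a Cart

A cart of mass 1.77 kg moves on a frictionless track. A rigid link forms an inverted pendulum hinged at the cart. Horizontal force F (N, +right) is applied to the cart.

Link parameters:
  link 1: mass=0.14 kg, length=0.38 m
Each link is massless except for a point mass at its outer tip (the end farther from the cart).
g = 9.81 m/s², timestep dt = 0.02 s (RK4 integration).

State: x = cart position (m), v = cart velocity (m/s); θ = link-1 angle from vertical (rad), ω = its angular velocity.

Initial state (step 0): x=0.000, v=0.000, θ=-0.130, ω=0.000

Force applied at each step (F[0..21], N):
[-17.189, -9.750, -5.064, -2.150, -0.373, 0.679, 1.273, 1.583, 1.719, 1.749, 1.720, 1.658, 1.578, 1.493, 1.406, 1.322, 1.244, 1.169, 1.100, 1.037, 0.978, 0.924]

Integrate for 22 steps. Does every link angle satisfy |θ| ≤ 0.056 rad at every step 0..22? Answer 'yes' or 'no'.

Answer: no

Derivation:
apply F[0]=-17.189 → step 1: x=-0.002, v=-0.192, θ=-0.126, ω=0.435
apply F[1]=-9.750 → step 2: x=-0.007, v=-0.300, θ=-0.115, ω=0.656
apply F[2]=-5.064 → step 3: x=-0.013, v=-0.356, θ=-0.101, ω=0.745
apply F[3]=-2.150 → step 4: x=-0.021, v=-0.379, θ=-0.086, ω=0.757
apply F[4]=-0.373 → step 5: x=-0.028, v=-0.382, θ=-0.071, ω=0.725
apply F[5]=+0.679 → step 6: x=-0.036, v=-0.373, θ=-0.057, ω=0.669
apply F[6]=+1.273 → step 7: x=-0.043, v=-0.358, θ=-0.044, ω=0.603
apply F[7]=+1.583 → step 8: x=-0.050, v=-0.339, θ=-0.033, ω=0.535
apply F[8]=+1.719 → step 9: x=-0.057, v=-0.320, θ=-0.023, ω=0.468
apply F[9]=+1.749 → step 10: x=-0.063, v=-0.299, θ=-0.014, ω=0.406
apply F[10]=+1.720 → step 11: x=-0.069, v=-0.280, θ=-0.007, ω=0.349
apply F[11]=+1.658 → step 12: x=-0.074, v=-0.261, θ=-0.000, ω=0.298
apply F[12]=+1.578 → step 13: x=-0.079, v=-0.243, θ=0.005, ω=0.252
apply F[13]=+1.493 → step 14: x=-0.084, v=-0.227, θ=0.010, ω=0.212
apply F[14]=+1.406 → step 15: x=-0.088, v=-0.211, θ=0.014, ω=0.177
apply F[15]=+1.322 → step 16: x=-0.092, v=-0.196, θ=0.017, ω=0.146
apply F[16]=+1.244 → step 17: x=-0.096, v=-0.182, θ=0.020, ω=0.119
apply F[17]=+1.169 → step 18: x=-0.100, v=-0.170, θ=0.022, ω=0.096
apply F[18]=+1.100 → step 19: x=-0.103, v=-0.157, θ=0.024, ω=0.076
apply F[19]=+1.037 → step 20: x=-0.106, v=-0.146, θ=0.025, ω=0.059
apply F[20]=+0.978 → step 21: x=-0.109, v=-0.135, θ=0.026, ω=0.044
apply F[21]=+0.924 → step 22: x=-0.111, v=-0.125, θ=0.027, ω=0.031
Max |angle| over trajectory = 0.130 rad; bound = 0.056 → exceeded.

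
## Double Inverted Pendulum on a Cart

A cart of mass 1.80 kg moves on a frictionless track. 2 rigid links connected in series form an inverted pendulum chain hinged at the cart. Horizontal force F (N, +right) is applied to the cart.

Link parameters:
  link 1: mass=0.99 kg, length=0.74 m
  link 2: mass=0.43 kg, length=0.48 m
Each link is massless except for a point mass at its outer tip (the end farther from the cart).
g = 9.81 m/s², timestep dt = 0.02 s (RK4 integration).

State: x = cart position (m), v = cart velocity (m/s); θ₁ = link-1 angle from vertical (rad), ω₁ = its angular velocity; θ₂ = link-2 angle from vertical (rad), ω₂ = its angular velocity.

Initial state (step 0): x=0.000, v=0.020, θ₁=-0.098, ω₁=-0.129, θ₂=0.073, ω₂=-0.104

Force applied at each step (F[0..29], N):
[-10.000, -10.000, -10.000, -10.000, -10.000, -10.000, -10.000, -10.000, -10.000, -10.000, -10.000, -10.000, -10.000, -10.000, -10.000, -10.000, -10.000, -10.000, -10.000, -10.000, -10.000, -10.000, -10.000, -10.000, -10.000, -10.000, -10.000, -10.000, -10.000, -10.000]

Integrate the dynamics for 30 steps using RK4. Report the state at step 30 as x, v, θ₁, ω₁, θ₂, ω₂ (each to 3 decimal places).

Answer: x=-0.920, v=-2.827, θ₁=0.978, ω₁=4.657, θ₂=0.809, ω₂=1.936

Derivation:
apply F[0]=-10.000 → step 1: x=-0.001, v=-0.075, θ₁=-0.100, ω₁=-0.047, θ₂=0.072, ω₂=-0.001
apply F[1]=-10.000 → step 2: x=-0.003, v=-0.171, θ₁=-0.100, ω₁=0.035, θ₂=0.073, ω₂=0.102
apply F[2]=-10.000 → step 3: x=-0.007, v=-0.266, θ₁=-0.098, ω₁=0.116, θ₂=0.076, ω₂=0.207
apply F[3]=-10.000 → step 4: x=-0.014, v=-0.362, θ₁=-0.095, ω₁=0.199, θ₂=0.081, ω₂=0.312
apply F[4]=-10.000 → step 5: x=-0.022, v=-0.458, θ₁=-0.090, ω₁=0.284, θ₂=0.089, ω₂=0.417
apply F[5]=-10.000 → step 6: x=-0.032, v=-0.556, θ₁=-0.084, ω₁=0.372, θ₂=0.098, ω₂=0.524
apply F[6]=-10.000 → step 7: x=-0.044, v=-0.654, θ₁=-0.075, ω₁=0.463, θ₂=0.109, ω₂=0.631
apply F[7]=-10.000 → step 8: x=-0.058, v=-0.755, θ₁=-0.065, ω₁=0.559, θ₂=0.123, ω₂=0.739
apply F[8]=-10.000 → step 9: x=-0.074, v=-0.857, θ₁=-0.053, ω₁=0.661, θ₂=0.139, ω₂=0.848
apply F[9]=-10.000 → step 10: x=-0.092, v=-0.961, θ₁=-0.039, ω₁=0.769, θ₂=0.157, ω₂=0.956
apply F[10]=-10.000 → step 11: x=-0.113, v=-1.068, θ₁=-0.022, ω₁=0.885, θ₂=0.177, ω₂=1.063
apply F[11]=-10.000 → step 12: x=-0.135, v=-1.177, θ₁=-0.003, ω₁=1.010, θ₂=0.200, ω₂=1.170
apply F[12]=-10.000 → step 13: x=-0.160, v=-1.289, θ₁=0.018, ω₁=1.144, θ₂=0.224, ω₂=1.273
apply F[13]=-10.000 → step 14: x=-0.187, v=-1.404, θ₁=0.042, ω₁=1.290, θ₂=0.251, ω₂=1.373
apply F[14]=-10.000 → step 15: x=-0.216, v=-1.522, θ₁=0.070, ω₁=1.447, θ₂=0.279, ω₂=1.468
apply F[15]=-10.000 → step 16: x=-0.248, v=-1.642, θ₁=0.100, ω₁=1.617, θ₂=0.309, ω₂=1.556
apply F[16]=-10.000 → step 17: x=-0.282, v=-1.765, θ₁=0.135, ω₁=1.800, θ₂=0.341, ω₂=1.634
apply F[17]=-10.000 → step 18: x=-0.318, v=-1.890, θ₁=0.173, ω₁=1.995, θ₂=0.375, ω₂=1.702
apply F[18]=-10.000 → step 19: x=-0.357, v=-2.015, θ₁=0.214, ω₁=2.204, θ₂=0.409, ω₂=1.757
apply F[19]=-10.000 → step 20: x=-0.399, v=-2.139, θ₁=0.261, ω₁=2.424, θ₂=0.445, ω₂=1.798
apply F[20]=-10.000 → step 21: x=-0.443, v=-2.261, θ₁=0.312, ω₁=2.654, θ₂=0.481, ω₂=1.823
apply F[21]=-10.000 → step 22: x=-0.489, v=-2.378, θ₁=0.367, ω₁=2.891, θ₂=0.518, ω₂=1.834
apply F[22]=-10.000 → step 23: x=-0.538, v=-2.487, θ₁=0.427, ω₁=3.132, θ₂=0.554, ω₂=1.832
apply F[23]=-10.000 → step 24: x=-0.589, v=-2.586, θ₁=0.492, ω₁=3.374, θ₂=0.591, ω₂=1.821
apply F[24]=-10.000 → step 25: x=-0.641, v=-2.672, θ₁=0.562, ω₁=3.611, θ₂=0.627, ω₂=1.806
apply F[25]=-10.000 → step 26: x=-0.695, v=-2.742, θ₁=0.637, ω₁=3.842, θ₂=0.663, ω₂=1.793
apply F[26]=-10.000 → step 27: x=-0.751, v=-2.794, θ₁=0.716, ω₁=4.063, θ₂=0.699, ω₂=1.792
apply F[27]=-10.000 → step 28: x=-0.807, v=-2.826, θ₁=0.799, ω₁=4.272, θ₂=0.735, ω₂=1.809
apply F[28]=-10.000 → step 29: x=-0.864, v=-2.837, θ₁=0.887, ω₁=4.470, θ₂=0.771, ω₂=1.855
apply F[29]=-10.000 → step 30: x=-0.920, v=-2.827, θ₁=0.978, ω₁=4.657, θ₂=0.809, ω₂=1.936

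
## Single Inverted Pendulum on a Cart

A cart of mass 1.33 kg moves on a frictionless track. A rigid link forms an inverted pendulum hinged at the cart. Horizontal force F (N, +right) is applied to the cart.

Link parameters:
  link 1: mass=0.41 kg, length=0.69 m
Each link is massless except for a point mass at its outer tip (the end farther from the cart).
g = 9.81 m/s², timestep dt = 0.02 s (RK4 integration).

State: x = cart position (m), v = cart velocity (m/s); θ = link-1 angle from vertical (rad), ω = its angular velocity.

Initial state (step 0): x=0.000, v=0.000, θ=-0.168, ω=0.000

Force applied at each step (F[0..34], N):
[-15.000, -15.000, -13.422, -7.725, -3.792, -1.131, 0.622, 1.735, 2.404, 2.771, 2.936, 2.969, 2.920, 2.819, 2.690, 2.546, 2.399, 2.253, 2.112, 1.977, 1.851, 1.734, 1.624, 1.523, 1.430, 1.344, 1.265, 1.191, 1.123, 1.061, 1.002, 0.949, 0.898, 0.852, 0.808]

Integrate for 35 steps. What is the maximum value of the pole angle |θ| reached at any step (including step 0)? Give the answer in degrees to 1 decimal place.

apply F[0]=-15.000 → step 1: x=-0.002, v=-0.214, θ=-0.165, ω=0.258
apply F[1]=-15.000 → step 2: x=-0.009, v=-0.428, θ=-0.158, ω=0.519
apply F[2]=-13.422 → step 3: x=-0.019, v=-0.620, θ=-0.145, ω=0.751
apply F[3]=-7.725 → step 4: x=-0.033, v=-0.728, θ=-0.129, ω=0.866
apply F[4]=-3.792 → step 5: x=-0.048, v=-0.778, θ=-0.111, ω=0.904
apply F[5]=-1.131 → step 6: x=-0.063, v=-0.789, θ=-0.093, ω=0.892
apply F[6]=+0.622 → step 7: x=-0.079, v=-0.775, θ=-0.076, ω=0.847
apply F[7]=+1.735 → step 8: x=-0.094, v=-0.745, θ=-0.059, ω=0.785
apply F[8]=+2.404 → step 9: x=-0.109, v=-0.706, θ=-0.045, ω=0.713
apply F[9]=+2.771 → step 10: x=-0.122, v=-0.662, θ=-0.031, ω=0.639
apply F[10]=+2.936 → step 11: x=-0.135, v=-0.616, θ=-0.019, ω=0.566
apply F[11]=+2.969 → step 12: x=-0.147, v=-0.571, θ=-0.008, ω=0.496
apply F[12]=+2.920 → step 13: x=-0.158, v=-0.527, θ=0.001, ω=0.431
apply F[13]=+2.819 → step 14: x=-0.168, v=-0.485, θ=0.009, ω=0.372
apply F[14]=+2.690 → step 15: x=-0.177, v=-0.445, θ=0.016, ω=0.318
apply F[15]=+2.546 → step 16: x=-0.186, v=-0.408, θ=0.022, ω=0.269
apply F[16]=+2.399 → step 17: x=-0.194, v=-0.373, θ=0.027, ω=0.226
apply F[17]=+2.253 → step 18: x=-0.201, v=-0.341, θ=0.031, ω=0.188
apply F[18]=+2.112 → step 19: x=-0.207, v=-0.311, θ=0.034, ω=0.154
apply F[19]=+1.977 → step 20: x=-0.213, v=-0.284, θ=0.037, ω=0.124
apply F[20]=+1.851 → step 21: x=-0.219, v=-0.258, θ=0.039, ω=0.098
apply F[21]=+1.734 → step 22: x=-0.224, v=-0.234, θ=0.041, ω=0.075
apply F[22]=+1.624 → step 23: x=-0.228, v=-0.213, θ=0.042, ω=0.055
apply F[23]=+1.523 → step 24: x=-0.232, v=-0.192, θ=0.043, ω=0.038
apply F[24]=+1.430 → step 25: x=-0.236, v=-0.173, θ=0.044, ω=0.023
apply F[25]=+1.344 → step 26: x=-0.239, v=-0.156, θ=0.044, ω=0.010
apply F[26]=+1.265 → step 27: x=-0.242, v=-0.139, θ=0.044, ω=-0.001
apply F[27]=+1.191 → step 28: x=-0.245, v=-0.124, θ=0.044, ω=-0.010
apply F[28]=+1.123 → step 29: x=-0.247, v=-0.110, θ=0.044, ω=-0.019
apply F[29]=+1.061 → step 30: x=-0.249, v=-0.097, θ=0.043, ω=-0.025
apply F[30]=+1.002 → step 31: x=-0.251, v=-0.084, θ=0.043, ω=-0.031
apply F[31]=+0.949 → step 32: x=-0.252, v=-0.073, θ=0.042, ω=-0.036
apply F[32]=+0.898 → step 33: x=-0.254, v=-0.062, θ=0.041, ω=-0.040
apply F[33]=+0.852 → step 34: x=-0.255, v=-0.051, θ=0.041, ω=-0.043
apply F[34]=+0.808 → step 35: x=-0.256, v=-0.042, θ=0.040, ω=-0.046
Max |angle| over trajectory = 0.168 rad = 9.6°.

Answer: 9.6°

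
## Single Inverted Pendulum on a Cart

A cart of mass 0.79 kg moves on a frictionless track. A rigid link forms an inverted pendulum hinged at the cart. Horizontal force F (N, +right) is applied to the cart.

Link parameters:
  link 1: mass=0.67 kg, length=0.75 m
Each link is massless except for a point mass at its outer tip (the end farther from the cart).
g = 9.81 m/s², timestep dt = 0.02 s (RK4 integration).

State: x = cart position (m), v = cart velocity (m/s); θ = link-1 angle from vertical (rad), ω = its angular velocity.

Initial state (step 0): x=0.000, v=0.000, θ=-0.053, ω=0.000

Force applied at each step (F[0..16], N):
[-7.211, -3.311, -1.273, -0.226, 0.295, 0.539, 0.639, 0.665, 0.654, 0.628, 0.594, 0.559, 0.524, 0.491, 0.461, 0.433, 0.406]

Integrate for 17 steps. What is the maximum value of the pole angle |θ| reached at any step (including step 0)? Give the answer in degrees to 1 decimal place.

apply F[0]=-7.211 → step 1: x=-0.002, v=-0.173, θ=-0.051, ω=0.217
apply F[1]=-3.311 → step 2: x=-0.006, v=-0.249, θ=-0.046, ω=0.305
apply F[2]=-1.273 → step 3: x=-0.011, v=-0.274, θ=-0.039, ω=0.328
apply F[3]=-0.226 → step 4: x=-0.017, v=-0.274, θ=-0.033, ω=0.318
apply F[4]=+0.295 → step 5: x=-0.022, v=-0.262, θ=-0.027, ω=0.294
apply F[5]=+0.539 → step 6: x=-0.027, v=-0.244, θ=-0.021, ω=0.264
apply F[6]=+0.639 → step 7: x=-0.032, v=-0.225, θ=-0.016, ω=0.234
apply F[7]=+0.665 → step 8: x=-0.036, v=-0.206, θ=-0.012, ω=0.205
apply F[8]=+0.654 → step 9: x=-0.040, v=-0.188, θ=-0.008, ω=0.178
apply F[9]=+0.628 → step 10: x=-0.044, v=-0.171, θ=-0.005, ω=0.154
apply F[10]=+0.594 → step 11: x=-0.047, v=-0.155, θ=-0.002, ω=0.132
apply F[11]=+0.559 → step 12: x=-0.050, v=-0.141, θ=0.001, ω=0.113
apply F[12]=+0.524 → step 13: x=-0.053, v=-0.128, θ=0.003, ω=0.096
apply F[13]=+0.491 → step 14: x=-0.055, v=-0.116, θ=0.005, ω=0.081
apply F[14]=+0.461 → step 15: x=-0.057, v=-0.105, θ=0.006, ω=0.068
apply F[15]=+0.433 → step 16: x=-0.059, v=-0.095, θ=0.007, ω=0.057
apply F[16]=+0.406 → step 17: x=-0.061, v=-0.086, θ=0.008, ω=0.047
Max |angle| over trajectory = 0.053 rad = 3.0°.

Answer: 3.0°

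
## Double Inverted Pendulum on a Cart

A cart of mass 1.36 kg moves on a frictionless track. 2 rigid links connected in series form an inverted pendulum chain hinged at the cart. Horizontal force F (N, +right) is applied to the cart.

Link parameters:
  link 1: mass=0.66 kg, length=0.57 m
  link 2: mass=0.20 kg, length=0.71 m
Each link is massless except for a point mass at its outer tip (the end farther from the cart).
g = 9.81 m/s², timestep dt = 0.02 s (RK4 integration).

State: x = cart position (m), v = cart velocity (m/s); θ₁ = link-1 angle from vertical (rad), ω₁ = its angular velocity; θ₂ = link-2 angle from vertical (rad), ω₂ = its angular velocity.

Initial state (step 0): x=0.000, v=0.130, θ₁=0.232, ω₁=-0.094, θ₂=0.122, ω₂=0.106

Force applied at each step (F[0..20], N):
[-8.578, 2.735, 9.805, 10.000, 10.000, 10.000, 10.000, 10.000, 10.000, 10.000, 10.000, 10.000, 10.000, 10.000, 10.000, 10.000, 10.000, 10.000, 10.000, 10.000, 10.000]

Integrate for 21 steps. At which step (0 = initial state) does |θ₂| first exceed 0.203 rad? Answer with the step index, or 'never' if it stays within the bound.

Answer: never

Derivation:
apply F[0]=-8.578 → step 1: x=0.001, v=-0.019, θ₁=0.234, ω₁=0.248, θ₂=0.124, ω₂=0.075
apply F[1]=+2.735 → step 2: x=0.001, v=-0.007, θ₁=0.239, ω₁=0.320, θ₂=0.125, ω₂=0.036
apply F[2]=+9.805 → step 3: x=0.002, v=0.105, θ₁=0.245, ω₁=0.226, θ₂=0.125, ω₂=-0.011
apply F[3]=+10.000 → step 4: x=0.005, v=0.218, θ₁=0.248, ω₁=0.130, θ₂=0.124, ω₂=-0.059
apply F[4]=+10.000 → step 5: x=0.011, v=0.331, θ₁=0.250, ω₁=0.037, θ₂=0.123, ω₂=-0.109
apply F[5]=+10.000 → step 6: x=0.018, v=0.444, θ₁=0.250, ω₁=-0.055, θ₂=0.120, ω₂=-0.160
apply F[6]=+10.000 → step 7: x=0.028, v=0.558, θ₁=0.248, ω₁=-0.148, θ₂=0.116, ω₂=-0.212
apply F[7]=+10.000 → step 8: x=0.041, v=0.672, θ₁=0.244, ω₁=-0.243, θ₂=0.112, ω₂=-0.264
apply F[8]=+10.000 → step 9: x=0.055, v=0.786, θ₁=0.238, ω₁=-0.341, θ₂=0.106, ω₂=-0.316
apply F[9]=+10.000 → step 10: x=0.072, v=0.902, θ₁=0.230, ω₁=-0.444, θ₂=0.099, ω₂=-0.367
apply F[10]=+10.000 → step 11: x=0.091, v=1.019, θ₁=0.220, ω₁=-0.553, θ₂=0.091, ω₂=-0.418
apply F[11]=+10.000 → step 12: x=0.113, v=1.137, θ₁=0.208, ω₁=-0.669, θ₂=0.082, ω₂=-0.467
apply F[12]=+10.000 → step 13: x=0.137, v=1.258, θ₁=0.193, ω₁=-0.795, θ₂=0.072, ω₂=-0.514
apply F[13]=+10.000 → step 14: x=0.163, v=1.381, θ₁=0.176, ω₁=-0.931, θ₂=0.062, ω₂=-0.559
apply F[14]=+10.000 → step 15: x=0.192, v=1.507, θ₁=0.156, ω₁=-1.081, θ₂=0.050, ω₂=-0.599
apply F[15]=+10.000 → step 16: x=0.223, v=1.637, θ₁=0.133, ω₁=-1.245, θ₂=0.038, ω₂=-0.635
apply F[16]=+10.000 → step 17: x=0.258, v=1.769, θ₁=0.106, ω₁=-1.427, θ₂=0.025, ω₂=-0.666
apply F[17]=+10.000 → step 18: x=0.294, v=1.906, θ₁=0.076, ω₁=-1.628, θ₂=0.011, ω₂=-0.690
apply F[18]=+10.000 → step 19: x=0.334, v=2.047, θ₁=0.041, ω₁=-1.849, θ₂=-0.003, ω₂=-0.707
apply F[19]=+10.000 → step 20: x=0.376, v=2.192, θ₁=0.001, ω₁=-2.094, θ₂=-0.017, ω₂=-0.716
apply F[20]=+10.000 → step 21: x=0.422, v=2.341, θ₁=-0.043, ω₁=-2.361, θ₂=-0.031, ω₂=-0.717
max |θ₂| = 0.125 ≤ 0.203 over all 22 states.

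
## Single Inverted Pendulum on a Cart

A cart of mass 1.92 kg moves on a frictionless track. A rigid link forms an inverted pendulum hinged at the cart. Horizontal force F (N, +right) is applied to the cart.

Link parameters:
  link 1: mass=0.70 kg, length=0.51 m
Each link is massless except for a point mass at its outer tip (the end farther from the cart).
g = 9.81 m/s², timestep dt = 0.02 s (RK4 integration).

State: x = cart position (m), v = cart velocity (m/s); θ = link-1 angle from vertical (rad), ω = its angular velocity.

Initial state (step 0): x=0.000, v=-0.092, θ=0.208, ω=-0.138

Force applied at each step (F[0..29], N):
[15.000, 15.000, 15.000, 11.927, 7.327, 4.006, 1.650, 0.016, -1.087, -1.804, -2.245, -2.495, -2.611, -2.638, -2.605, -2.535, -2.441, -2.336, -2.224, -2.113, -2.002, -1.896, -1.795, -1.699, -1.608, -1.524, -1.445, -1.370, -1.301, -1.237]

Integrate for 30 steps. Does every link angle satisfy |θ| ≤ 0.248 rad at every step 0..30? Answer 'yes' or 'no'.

Answer: yes

Derivation:
apply F[0]=+15.000 → step 1: x=-0.000, v=0.048, θ=0.203, ω=-0.328
apply F[1]=+15.000 → step 2: x=0.002, v=0.188, θ=0.195, ω=-0.521
apply F[2]=+15.000 → step 3: x=0.007, v=0.330, θ=0.182, ω=-0.722
apply F[3]=+11.927 → step 4: x=0.015, v=0.441, θ=0.167, ω=-0.870
apply F[4]=+7.327 → step 5: x=0.024, v=0.506, θ=0.149, ω=-0.935
apply F[5]=+4.006 → step 6: x=0.035, v=0.538, θ=0.130, ω=-0.944
apply F[6]=+1.650 → step 7: x=0.046, v=0.547, θ=0.111, ω=-0.916
apply F[7]=+0.016 → step 8: x=0.056, v=0.540, θ=0.093, ω=-0.863
apply F[8]=-1.087 → step 9: x=0.067, v=0.523, θ=0.077, ω=-0.797
apply F[9]=-1.804 → step 10: x=0.077, v=0.500, θ=0.062, ω=-0.725
apply F[10]=-2.245 → step 11: x=0.087, v=0.473, θ=0.048, ω=-0.650
apply F[11]=-2.495 → step 12: x=0.096, v=0.444, θ=0.036, ω=-0.578
apply F[12]=-2.611 → step 13: x=0.105, v=0.415, θ=0.025, ω=-0.509
apply F[13]=-2.638 → step 14: x=0.113, v=0.386, θ=0.015, ω=-0.445
apply F[14]=-2.605 → step 15: x=0.120, v=0.358, θ=0.007, ω=-0.386
apply F[15]=-2.535 → step 16: x=0.127, v=0.331, θ=-0.000, ω=-0.332
apply F[16]=-2.441 → step 17: x=0.133, v=0.306, θ=-0.006, ω=-0.284
apply F[17]=-2.336 → step 18: x=0.139, v=0.282, θ=-0.012, ω=-0.241
apply F[18]=-2.224 → step 19: x=0.145, v=0.260, θ=-0.016, ω=-0.203
apply F[19]=-2.113 → step 20: x=0.150, v=0.239, θ=-0.020, ω=-0.169
apply F[20]=-2.002 → step 21: x=0.154, v=0.220, θ=-0.023, ω=-0.140
apply F[21]=-1.896 → step 22: x=0.159, v=0.202, θ=-0.025, ω=-0.114
apply F[22]=-1.795 → step 23: x=0.162, v=0.185, θ=-0.027, ω=-0.091
apply F[23]=-1.699 → step 24: x=0.166, v=0.170, θ=-0.029, ω=-0.071
apply F[24]=-1.608 → step 25: x=0.169, v=0.155, θ=-0.030, ω=-0.054
apply F[25]=-1.524 → step 26: x=0.172, v=0.141, θ=-0.031, ω=-0.039
apply F[26]=-1.445 → step 27: x=0.175, v=0.128, θ=-0.032, ω=-0.026
apply F[27]=-1.370 → step 28: x=0.177, v=0.116, θ=-0.032, ω=-0.015
apply F[28]=-1.301 → step 29: x=0.180, v=0.105, θ=-0.033, ω=-0.005
apply F[29]=-1.237 → step 30: x=0.182, v=0.095, θ=-0.033, ω=0.003
Max |angle| over trajectory = 0.208 rad; bound = 0.248 → within bound.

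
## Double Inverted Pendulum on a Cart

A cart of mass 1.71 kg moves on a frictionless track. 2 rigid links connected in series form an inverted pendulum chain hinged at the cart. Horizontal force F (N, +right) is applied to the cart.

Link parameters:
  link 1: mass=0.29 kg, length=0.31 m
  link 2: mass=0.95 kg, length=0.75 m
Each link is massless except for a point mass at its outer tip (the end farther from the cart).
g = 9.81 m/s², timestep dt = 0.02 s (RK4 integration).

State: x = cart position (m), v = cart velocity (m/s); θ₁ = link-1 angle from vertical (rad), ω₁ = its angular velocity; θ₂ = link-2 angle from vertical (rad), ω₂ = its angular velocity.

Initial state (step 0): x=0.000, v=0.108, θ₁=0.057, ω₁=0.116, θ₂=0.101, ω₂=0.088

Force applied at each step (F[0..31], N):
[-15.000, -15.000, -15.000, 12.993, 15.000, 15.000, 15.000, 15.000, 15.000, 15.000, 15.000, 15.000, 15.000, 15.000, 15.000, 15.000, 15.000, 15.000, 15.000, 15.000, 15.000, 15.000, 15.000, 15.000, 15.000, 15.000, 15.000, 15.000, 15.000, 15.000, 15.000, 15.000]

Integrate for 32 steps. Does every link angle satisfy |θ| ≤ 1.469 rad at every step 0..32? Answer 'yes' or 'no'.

apply F[0]=-15.000 → step 1: x=0.000, v=-0.075, θ₁=0.065, ω₁=0.663, θ₂=0.103, ω₂=0.132
apply F[1]=-15.000 → step 2: x=-0.003, v=-0.260, θ₁=0.084, ω₁=1.246, θ₂=0.106, ω₂=0.163
apply F[2]=-15.000 → step 3: x=-0.010, v=-0.447, θ₁=0.115, ω₁=1.891, θ₂=0.110, ω₂=0.172
apply F[3]=+12.993 → step 4: x=-0.018, v=-0.314, θ₁=0.150, ω₁=1.592, θ₂=0.113, ω₂=0.148
apply F[4]=+15.000 → step 5: x=-0.022, v=-0.162, θ₁=0.179, ω₁=1.323, θ₂=0.115, ω₂=0.090
apply F[5]=+15.000 → step 6: x=-0.024, v=-0.015, θ₁=0.203, ω₁=1.143, θ₂=0.116, ω₂=0.001
apply F[6]=+15.000 → step 7: x=-0.023, v=0.128, θ₁=0.225, ω₁=1.040, θ₂=0.115, ω₂=-0.116
apply F[7]=+15.000 → step 8: x=-0.019, v=0.268, θ₁=0.245, ω₁=1.009, θ₂=0.111, ω₂=-0.258
apply F[8]=+15.000 → step 9: x=-0.012, v=0.407, θ₁=0.266, ω₁=1.047, θ₂=0.105, ω₂=-0.428
apply F[9]=+15.000 → step 10: x=-0.003, v=0.543, θ₁=0.288, ω₁=1.151, θ₂=0.094, ω₂=-0.624
apply F[10]=+15.000 → step 11: x=0.009, v=0.679, θ₁=0.312, ω₁=1.318, θ₂=0.080, ω₂=-0.846
apply F[11]=+15.000 → step 12: x=0.024, v=0.815, θ₁=0.341, ω₁=1.537, θ₂=0.060, ω₂=-1.091
apply F[12]=+15.000 → step 13: x=0.042, v=0.952, θ₁=0.374, ω₁=1.791, θ₂=0.036, ω₂=-1.354
apply F[13]=+15.000 → step 14: x=0.062, v=1.091, θ₁=0.412, ω₁=2.057, θ₂=0.006, ω₂=-1.625
apply F[14]=+15.000 → step 15: x=0.086, v=1.233, θ₁=0.456, ω₁=2.306, θ₂=-0.029, ω₂=-1.893
apply F[15]=+15.000 → step 16: x=0.112, v=1.379, θ₁=0.504, ω₁=2.517, θ₂=-0.070, ω₂=-2.151
apply F[16]=+15.000 → step 17: x=0.141, v=1.527, θ₁=0.556, ω₁=2.677, θ₂=-0.115, ω₂=-2.393
apply F[17]=+15.000 → step 18: x=0.173, v=1.679, θ₁=0.611, ω₁=2.779, θ₂=-0.165, ω₂=-2.621
apply F[18]=+15.000 → step 19: x=0.208, v=1.832, θ₁=0.667, ω₁=2.824, θ₂=-0.220, ω₂=-2.836
apply F[19]=+15.000 → step 20: x=0.246, v=1.986, θ₁=0.724, ω₁=2.813, θ₂=-0.279, ω₂=-3.044
apply F[20]=+15.000 → step 21: x=0.287, v=2.141, θ₁=0.779, ω₁=2.747, θ₂=-0.342, ω₂=-3.251
apply F[21]=+15.000 → step 22: x=0.332, v=2.296, θ₁=0.833, ω₁=2.622, θ₂=-0.409, ω₂=-3.464
apply F[22]=+15.000 → step 23: x=0.379, v=2.449, θ₁=0.884, ω₁=2.432, θ₂=-0.480, ω₂=-3.689
apply F[23]=+15.000 → step 24: x=0.430, v=2.599, θ₁=0.930, ω₁=2.164, θ₂=-0.557, ω₂=-3.934
apply F[24]=+15.000 → step 25: x=0.483, v=2.746, θ₁=0.970, ω₁=1.801, θ₂=-0.638, ω₂=-4.207
apply F[25]=+15.000 → step 26: x=0.540, v=2.889, θ₁=1.001, ω₁=1.319, θ₂=-0.725, ω₂=-4.518
apply F[26]=+15.000 → step 27: x=0.599, v=3.024, θ₁=1.021, ω₁=0.684, θ₂=-0.819, ω₂=-4.878
apply F[27]=+15.000 → step 28: x=0.660, v=3.152, θ₁=1.027, ω₁=-0.142, θ₂=-0.921, ω₂=-5.295
apply F[28]=+15.000 → step 29: x=0.725, v=3.270, θ₁=1.014, ω₁=-1.204, θ₂=-1.031, ω₂=-5.778
apply F[29]=+15.000 → step 30: x=0.791, v=3.378, θ₁=0.977, ω₁=-2.541, θ₂=-1.152, ω₂=-6.326
apply F[30]=+15.000 → step 31: x=0.860, v=3.479, θ₁=0.911, ω₁=-4.181, θ₂=-1.285, ω₂=-6.920
apply F[31]=+15.000 → step 32: x=0.930, v=3.583, θ₁=0.808, ω₁=-6.123, θ₂=-1.429, ω₂=-7.514
Max |angle| over trajectory = 1.429 rad; bound = 1.469 → within bound.

Answer: yes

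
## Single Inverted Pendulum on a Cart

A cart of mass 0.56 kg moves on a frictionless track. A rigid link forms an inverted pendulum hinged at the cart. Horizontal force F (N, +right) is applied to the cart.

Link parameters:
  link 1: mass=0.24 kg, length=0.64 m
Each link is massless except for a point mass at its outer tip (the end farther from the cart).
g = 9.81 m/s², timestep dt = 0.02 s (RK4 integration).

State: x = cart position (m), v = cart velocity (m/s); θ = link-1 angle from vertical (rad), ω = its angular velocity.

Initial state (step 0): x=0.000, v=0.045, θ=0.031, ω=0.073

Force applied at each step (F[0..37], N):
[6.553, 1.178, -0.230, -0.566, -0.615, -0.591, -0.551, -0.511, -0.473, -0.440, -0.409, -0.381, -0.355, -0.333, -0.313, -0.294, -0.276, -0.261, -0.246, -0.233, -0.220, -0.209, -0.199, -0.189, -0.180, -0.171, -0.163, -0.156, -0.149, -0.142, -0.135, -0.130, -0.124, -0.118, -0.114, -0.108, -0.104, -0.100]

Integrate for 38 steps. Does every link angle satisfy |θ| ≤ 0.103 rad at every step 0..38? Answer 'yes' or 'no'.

Answer: yes

Derivation:
apply F[0]=+6.553 → step 1: x=0.003, v=0.276, θ=0.029, ω=-0.279
apply F[1]=+1.178 → step 2: x=0.009, v=0.316, θ=0.023, ω=-0.333
apply F[2]=-0.230 → step 3: x=0.015, v=0.306, θ=0.016, ω=-0.312
apply F[3]=-0.566 → step 4: x=0.021, v=0.285, θ=0.011, ω=-0.275
apply F[4]=-0.615 → step 5: x=0.027, v=0.262, θ=0.005, ω=-0.237
apply F[5]=-0.591 → step 6: x=0.032, v=0.241, θ=0.001, ω=-0.202
apply F[6]=-0.551 → step 7: x=0.036, v=0.221, θ=-0.003, ω=-0.172
apply F[7]=-0.511 → step 8: x=0.041, v=0.204, θ=-0.006, ω=-0.145
apply F[8]=-0.473 → step 9: x=0.045, v=0.187, θ=-0.009, ω=-0.122
apply F[9]=-0.440 → step 10: x=0.048, v=0.172, θ=-0.011, ω=-0.102
apply F[10]=-0.409 → step 11: x=0.051, v=0.159, θ=-0.013, ω=-0.084
apply F[11]=-0.381 → step 12: x=0.055, v=0.146, θ=-0.014, ω=-0.069
apply F[12]=-0.355 → step 13: x=0.057, v=0.135, θ=-0.015, ω=-0.056
apply F[13]=-0.333 → step 14: x=0.060, v=0.124, θ=-0.016, ω=-0.044
apply F[14]=-0.313 → step 15: x=0.062, v=0.115, θ=-0.017, ω=-0.034
apply F[15]=-0.294 → step 16: x=0.065, v=0.106, θ=-0.018, ω=-0.025
apply F[16]=-0.276 → step 17: x=0.067, v=0.097, θ=-0.018, ω=-0.018
apply F[17]=-0.261 → step 18: x=0.068, v=0.089, θ=-0.019, ω=-0.011
apply F[18]=-0.246 → step 19: x=0.070, v=0.082, θ=-0.019, ω=-0.006
apply F[19]=-0.233 → step 20: x=0.072, v=0.075, θ=-0.019, ω=-0.001
apply F[20]=-0.220 → step 21: x=0.073, v=0.069, θ=-0.019, ω=0.003
apply F[21]=-0.209 → step 22: x=0.074, v=0.063, θ=-0.019, ω=0.007
apply F[22]=-0.199 → step 23: x=0.076, v=0.058, θ=-0.018, ω=0.010
apply F[23]=-0.189 → step 24: x=0.077, v=0.053, θ=-0.018, ω=0.012
apply F[24]=-0.180 → step 25: x=0.078, v=0.048, θ=-0.018, ω=0.014
apply F[25]=-0.171 → step 26: x=0.079, v=0.043, θ=-0.018, ω=0.016
apply F[26]=-0.163 → step 27: x=0.080, v=0.039, θ=-0.017, ω=0.017
apply F[27]=-0.156 → step 28: x=0.080, v=0.035, θ=-0.017, ω=0.019
apply F[28]=-0.149 → step 29: x=0.081, v=0.031, θ=-0.017, ω=0.020
apply F[29]=-0.142 → step 30: x=0.081, v=0.027, θ=-0.016, ω=0.020
apply F[30]=-0.135 → step 31: x=0.082, v=0.024, θ=-0.016, ω=0.021
apply F[31]=-0.130 → step 32: x=0.082, v=0.020, θ=-0.015, ω=0.021
apply F[32]=-0.124 → step 33: x=0.083, v=0.017, θ=-0.015, ω=0.021
apply F[33]=-0.118 → step 34: x=0.083, v=0.014, θ=-0.015, ω=0.022
apply F[34]=-0.114 → step 35: x=0.083, v=0.011, θ=-0.014, ω=0.022
apply F[35]=-0.108 → step 36: x=0.084, v=0.009, θ=-0.014, ω=0.022
apply F[36]=-0.104 → step 37: x=0.084, v=0.006, θ=-0.013, ω=0.022
apply F[37]=-0.100 → step 38: x=0.084, v=0.003, θ=-0.013, ω=0.021
Max |angle| over trajectory = 0.031 rad; bound = 0.103 → within bound.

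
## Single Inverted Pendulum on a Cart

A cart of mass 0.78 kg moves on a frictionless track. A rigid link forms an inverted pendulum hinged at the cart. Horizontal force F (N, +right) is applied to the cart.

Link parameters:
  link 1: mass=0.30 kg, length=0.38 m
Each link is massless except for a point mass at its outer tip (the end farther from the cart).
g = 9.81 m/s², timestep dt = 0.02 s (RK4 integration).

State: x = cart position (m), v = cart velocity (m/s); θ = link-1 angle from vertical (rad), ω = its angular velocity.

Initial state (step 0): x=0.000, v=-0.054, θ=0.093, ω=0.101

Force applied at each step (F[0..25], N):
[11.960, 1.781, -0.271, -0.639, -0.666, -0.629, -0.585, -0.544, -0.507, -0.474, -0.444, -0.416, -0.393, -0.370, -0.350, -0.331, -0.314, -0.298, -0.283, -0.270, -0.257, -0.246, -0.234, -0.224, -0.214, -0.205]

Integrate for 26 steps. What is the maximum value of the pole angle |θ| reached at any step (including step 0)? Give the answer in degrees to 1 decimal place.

Answer: 5.3°

Derivation:
apply F[0]=+11.960 → step 1: x=0.002, v=0.245, θ=0.088, ω=-0.635
apply F[1]=+1.781 → step 2: x=0.007, v=0.284, θ=0.074, ω=-0.697
apply F[2]=-0.271 → step 3: x=0.013, v=0.273, θ=0.061, ω=-0.631
apply F[3]=-0.639 → step 4: x=0.018, v=0.252, θ=0.049, ω=-0.549
apply F[4]=-0.666 → step 5: x=0.023, v=0.232, θ=0.039, ω=-0.472
apply F[5]=-0.629 → step 6: x=0.027, v=0.213, θ=0.030, ω=-0.405
apply F[6]=-0.585 → step 7: x=0.031, v=0.196, θ=0.023, ω=-0.347
apply F[7]=-0.544 → step 8: x=0.035, v=0.181, θ=0.016, ω=-0.296
apply F[8]=-0.507 → step 9: x=0.039, v=0.167, θ=0.011, ω=-0.252
apply F[9]=-0.474 → step 10: x=0.042, v=0.154, θ=0.006, ω=-0.214
apply F[10]=-0.444 → step 11: x=0.045, v=0.142, θ=0.002, ω=-0.181
apply F[11]=-0.416 → step 12: x=0.048, v=0.131, θ=-0.001, ω=-0.153
apply F[12]=-0.393 → step 13: x=0.050, v=0.121, θ=-0.004, ω=-0.128
apply F[13]=-0.370 → step 14: x=0.052, v=0.112, θ=-0.006, ω=-0.107
apply F[14]=-0.350 → step 15: x=0.055, v=0.104, θ=-0.008, ω=-0.088
apply F[15]=-0.331 → step 16: x=0.057, v=0.096, θ=-0.010, ω=-0.072
apply F[16]=-0.314 → step 17: x=0.058, v=0.089, θ=-0.011, ω=-0.058
apply F[17]=-0.298 → step 18: x=0.060, v=0.082, θ=-0.012, ω=-0.046
apply F[18]=-0.283 → step 19: x=0.062, v=0.076, θ=-0.013, ω=-0.036
apply F[19]=-0.270 → step 20: x=0.063, v=0.070, θ=-0.013, ω=-0.027
apply F[20]=-0.257 → step 21: x=0.064, v=0.064, θ=-0.014, ω=-0.020
apply F[21]=-0.246 → step 22: x=0.066, v=0.059, θ=-0.014, ω=-0.013
apply F[22]=-0.234 → step 23: x=0.067, v=0.054, θ=-0.015, ω=-0.008
apply F[23]=-0.224 → step 24: x=0.068, v=0.049, θ=-0.015, ω=-0.003
apply F[24]=-0.214 → step 25: x=0.069, v=0.045, θ=-0.015, ω=0.001
apply F[25]=-0.205 → step 26: x=0.070, v=0.041, θ=-0.015, ω=0.004
Max |angle| over trajectory = 0.093 rad = 5.3°.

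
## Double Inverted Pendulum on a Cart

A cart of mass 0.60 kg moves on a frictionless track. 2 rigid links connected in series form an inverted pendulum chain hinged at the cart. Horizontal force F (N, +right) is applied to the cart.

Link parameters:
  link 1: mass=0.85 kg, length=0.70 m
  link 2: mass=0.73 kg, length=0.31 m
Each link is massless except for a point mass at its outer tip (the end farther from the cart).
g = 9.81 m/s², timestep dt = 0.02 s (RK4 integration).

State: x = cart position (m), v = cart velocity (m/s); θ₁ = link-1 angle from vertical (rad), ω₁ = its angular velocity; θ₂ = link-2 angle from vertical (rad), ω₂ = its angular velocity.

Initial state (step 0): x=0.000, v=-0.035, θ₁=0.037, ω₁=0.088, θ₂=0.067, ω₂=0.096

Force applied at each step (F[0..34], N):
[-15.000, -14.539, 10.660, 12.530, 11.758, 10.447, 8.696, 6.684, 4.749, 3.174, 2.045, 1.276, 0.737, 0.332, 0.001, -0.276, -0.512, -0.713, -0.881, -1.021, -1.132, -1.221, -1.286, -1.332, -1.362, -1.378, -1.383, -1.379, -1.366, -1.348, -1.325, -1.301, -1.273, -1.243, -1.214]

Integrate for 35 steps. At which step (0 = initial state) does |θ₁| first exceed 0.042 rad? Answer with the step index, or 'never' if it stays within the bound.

Answer: 1

Derivation:
apply F[0]=-15.000 → step 1: x=-0.006, v=-0.553, θ₁=0.046, ω₁=0.833, θ₂=0.069, ω₂=0.125
apply F[1]=-14.539 → step 2: x=-0.022, v=-1.060, θ₁=0.070, ω₁=1.569, θ₂=0.072, ω₂=0.137
apply F[2]=+10.660 → step 3: x=-0.040, v=-0.748, θ₁=0.097, ω₁=1.151, θ₂=0.075, ω₂=0.123
apply F[3]=+12.530 → step 4: x=-0.051, v=-0.392, θ₁=0.116, ω₁=0.685, θ₂=0.077, ω₂=0.081
apply F[4]=+11.758 → step 5: x=-0.056, v=-0.074, θ₁=0.125, ω₁=0.279, θ₂=0.078, ω₂=0.021
apply F[5]=+10.447 → step 6: x=-0.055, v=0.199, θ₁=0.127, ω₁=-0.057, θ₂=0.077, ω₂=-0.046
apply F[6]=+8.696 → step 7: x=-0.049, v=0.415, θ₁=0.124, ω₁=-0.316, θ₂=0.076, ω₂=-0.112
apply F[7]=+6.684 → step 8: x=-0.039, v=0.572, θ₁=0.116, ω₁=-0.492, θ₂=0.073, ω₂=-0.169
apply F[8]=+4.749 → step 9: x=-0.026, v=0.672, θ₁=0.105, ω₁=-0.593, θ₂=0.069, ω₂=-0.217
apply F[9]=+3.174 → step 10: x=-0.012, v=0.727, θ₁=0.093, ω₁=-0.636, θ₂=0.064, ω₂=-0.254
apply F[10]=+2.045 → step 11: x=0.002, v=0.751, θ₁=0.080, ω₁=-0.642, θ₂=0.059, ω₂=-0.282
apply F[11]=+1.276 → step 12: x=0.017, v=0.757, θ₁=0.067, ω₁=-0.625, θ₂=0.053, ω₂=-0.302
apply F[12]=+0.737 → step 13: x=0.032, v=0.751, θ₁=0.055, ω₁=-0.597, θ₂=0.047, ω₂=-0.314
apply F[13]=+0.332 → step 14: x=0.047, v=0.738, θ₁=0.043, ω₁=-0.563, θ₂=0.041, ω₂=-0.320
apply F[14]=+0.001 → step 15: x=0.062, v=0.719, θ₁=0.033, ω₁=-0.525, θ₂=0.034, ω₂=-0.321
apply F[15]=-0.276 → step 16: x=0.076, v=0.696, θ₁=0.022, ω₁=-0.485, θ₂=0.028, ω₂=-0.317
apply F[16]=-0.512 → step 17: x=0.090, v=0.670, θ₁=0.013, ω₁=-0.445, θ₂=0.022, ω₂=-0.309
apply F[17]=-0.713 → step 18: x=0.103, v=0.641, θ₁=0.005, ω₁=-0.404, θ₂=0.016, ω₂=-0.298
apply F[18]=-0.881 → step 19: x=0.115, v=0.612, θ₁=-0.003, ω₁=-0.364, θ₂=0.010, ω₂=-0.284
apply F[19]=-1.021 → step 20: x=0.127, v=0.581, θ₁=-0.010, ω₁=-0.326, θ₂=0.004, ω₂=-0.268
apply F[20]=-1.132 → step 21: x=0.139, v=0.550, θ₁=-0.016, ω₁=-0.288, θ₂=-0.001, ω₂=-0.251
apply F[21]=-1.221 → step 22: x=0.149, v=0.519, θ₁=-0.021, ω₁=-0.253, θ₂=-0.006, ω₂=-0.233
apply F[22]=-1.286 → step 23: x=0.159, v=0.488, θ₁=-0.026, ω₁=-0.220, θ₂=-0.010, ω₂=-0.215
apply F[23]=-1.332 → step 24: x=0.169, v=0.458, θ₁=-0.030, ω₁=-0.189, θ₂=-0.014, ω₂=-0.196
apply F[24]=-1.362 → step 25: x=0.178, v=0.430, θ₁=-0.034, ω₁=-0.160, θ₂=-0.018, ω₂=-0.178
apply F[25]=-1.378 → step 26: x=0.186, v=0.402, θ₁=-0.037, ω₁=-0.134, θ₂=-0.022, ω₂=-0.160
apply F[26]=-1.383 → step 27: x=0.194, v=0.375, θ₁=-0.039, ω₁=-0.111, θ₂=-0.025, ω₂=-0.142
apply F[27]=-1.379 → step 28: x=0.201, v=0.350, θ₁=-0.041, ω₁=-0.090, θ₂=-0.027, ω₂=-0.126
apply F[28]=-1.366 → step 29: x=0.208, v=0.326, θ₁=-0.043, ω₁=-0.071, θ₂=-0.030, ω₂=-0.110
apply F[29]=-1.348 → step 30: x=0.214, v=0.304, θ₁=-0.044, ω₁=-0.054, θ₂=-0.032, ω₂=-0.095
apply F[30]=-1.325 → step 31: x=0.220, v=0.283, θ₁=-0.045, ω₁=-0.039, θ₂=-0.033, ω₂=-0.081
apply F[31]=-1.301 → step 32: x=0.225, v=0.263, θ₁=-0.046, ω₁=-0.026, θ₂=-0.035, ω₂=-0.068
apply F[32]=-1.273 → step 33: x=0.230, v=0.244, θ₁=-0.046, ω₁=-0.014, θ₂=-0.036, ω₂=-0.056
apply F[33]=-1.243 → step 34: x=0.235, v=0.227, θ₁=-0.046, ω₁=-0.005, θ₂=-0.037, ω₂=-0.045
apply F[34]=-1.214 → step 35: x=0.240, v=0.210, θ₁=-0.046, ω₁=0.004, θ₂=-0.038, ω₂=-0.035
|θ₁| = 0.046 > 0.042 first at step 1.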